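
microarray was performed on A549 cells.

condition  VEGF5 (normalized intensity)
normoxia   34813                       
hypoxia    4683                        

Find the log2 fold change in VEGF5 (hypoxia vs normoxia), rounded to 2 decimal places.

Fold change = 4683 / 34813 = 0.1345
log2(0.1345) = -2.894

-2.89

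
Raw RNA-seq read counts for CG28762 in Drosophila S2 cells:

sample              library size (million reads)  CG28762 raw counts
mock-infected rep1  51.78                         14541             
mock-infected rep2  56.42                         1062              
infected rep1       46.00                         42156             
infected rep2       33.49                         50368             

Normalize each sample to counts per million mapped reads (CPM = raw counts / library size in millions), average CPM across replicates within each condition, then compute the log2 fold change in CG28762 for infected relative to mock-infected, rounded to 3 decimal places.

3.014

CPM(mock-infected rep1) = 14541 / 51.78 = 280.8227
CPM(mock-infected rep2) = 1062 / 56.42 = 18.8231
CPM(infected rep1) = 42156 / 46.00 = 916.4348
CPM(infected rep2) = 50368 / 33.49 = 1503.9713
mean CPM(mock-infected) = 149.8229; mean CPM(infected) = 1210.2031
Fold change = 1210.2031 / 149.8229 = 8.07756
log2(8.07756) = 3.0139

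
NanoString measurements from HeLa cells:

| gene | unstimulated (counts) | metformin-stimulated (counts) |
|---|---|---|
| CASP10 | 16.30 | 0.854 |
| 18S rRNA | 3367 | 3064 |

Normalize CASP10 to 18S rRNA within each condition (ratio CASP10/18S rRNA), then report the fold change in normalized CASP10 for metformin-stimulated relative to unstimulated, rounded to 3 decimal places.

0.058

CASP10/18S rRNA (unstimulated) = 16.30 / 3367 = 0.0048411
CASP10/18S rRNA (metformin-stimulated) = 0.854 / 3064 = 0.00027872
Fold change = 0.00027872 / 0.0048411 = 0.0576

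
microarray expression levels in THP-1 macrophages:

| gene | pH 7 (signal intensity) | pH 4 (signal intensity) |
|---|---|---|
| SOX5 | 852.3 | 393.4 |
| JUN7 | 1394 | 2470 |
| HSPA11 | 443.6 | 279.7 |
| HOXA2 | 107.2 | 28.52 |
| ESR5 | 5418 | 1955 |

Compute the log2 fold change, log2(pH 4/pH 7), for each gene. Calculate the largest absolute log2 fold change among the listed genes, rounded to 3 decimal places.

log2(393.4/852.3) = -1.115  (SOX5)
log2(2470/1394) = 0.825  (JUN7)
log2(279.7/443.6) = -0.665  (HSPA11)
log2(28.52/107.2) = -1.910  (HOXA2)
log2(1955/5418) = -1.471  (ESR5)
The largest magnitude belongs to HOXA2.

1.910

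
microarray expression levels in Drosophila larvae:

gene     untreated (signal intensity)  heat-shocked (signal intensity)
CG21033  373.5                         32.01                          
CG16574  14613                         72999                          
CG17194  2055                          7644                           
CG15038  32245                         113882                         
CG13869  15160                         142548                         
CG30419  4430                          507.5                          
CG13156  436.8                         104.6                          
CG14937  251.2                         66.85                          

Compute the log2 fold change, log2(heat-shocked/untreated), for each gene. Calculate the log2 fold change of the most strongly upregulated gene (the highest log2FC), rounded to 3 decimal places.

3.233

log2(32.01/373.5) = -3.545  (CG21033)
log2(72999/14613) = 2.321  (CG16574)
log2(7644/2055) = 1.895  (CG17194)
log2(113882/32245) = 1.820  (CG15038)
log2(142548/15160) = 3.233  (CG13869)
log2(507.5/4430) = -3.126  (CG30419)
log2(104.6/436.8) = -2.062  (CG13156)
log2(66.85/251.2) = -1.910  (CG14937)
CG13869 is most strongly upregulated.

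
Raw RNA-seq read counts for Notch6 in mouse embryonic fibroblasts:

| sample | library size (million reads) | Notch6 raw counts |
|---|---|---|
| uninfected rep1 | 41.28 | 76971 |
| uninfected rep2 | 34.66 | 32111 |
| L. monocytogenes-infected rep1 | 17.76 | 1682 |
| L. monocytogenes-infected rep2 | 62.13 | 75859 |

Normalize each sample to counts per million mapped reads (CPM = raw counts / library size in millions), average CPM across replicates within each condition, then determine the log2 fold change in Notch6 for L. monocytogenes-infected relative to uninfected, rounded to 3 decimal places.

CPM(uninfected rep1) = 76971 / 41.28 = 1864.6076
CPM(uninfected rep2) = 32111 / 34.66 = 926.4570
CPM(L. monocytogenes-infected rep1) = 1682 / 17.76 = 94.7072
CPM(L. monocytogenes-infected rep2) = 75859 / 62.13 = 1220.9722
mean CPM(uninfected) = 1395.5323; mean CPM(L. monocytogenes-infected) = 657.8397
Fold change = 657.8397 / 1395.5323 = 0.47139
log2(0.47139) = -1.0850

-1.085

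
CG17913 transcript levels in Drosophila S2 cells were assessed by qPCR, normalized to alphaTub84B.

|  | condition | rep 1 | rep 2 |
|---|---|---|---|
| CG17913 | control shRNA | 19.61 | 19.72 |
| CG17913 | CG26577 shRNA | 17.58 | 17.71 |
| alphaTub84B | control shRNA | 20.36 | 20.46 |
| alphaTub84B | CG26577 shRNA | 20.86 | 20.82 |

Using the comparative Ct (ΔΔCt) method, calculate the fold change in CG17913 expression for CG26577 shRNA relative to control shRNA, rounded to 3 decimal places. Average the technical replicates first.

Mean Ct: CG17913 control shRNA 19.665; CG17913 CG26577 shRNA 17.645; alphaTub84B control shRNA 20.410; alphaTub84B CG26577 shRNA 20.840
ΔCt(control shRNA) = 19.665 − 20.410 = -0.745
ΔCt(CG26577 shRNA) = 17.645 − 20.840 = -3.195
ΔΔCt = -3.195 − (-0.745) = -2.450
Fold change = 2^(−(-2.450)) = 2^2.450 = 5.4642

5.464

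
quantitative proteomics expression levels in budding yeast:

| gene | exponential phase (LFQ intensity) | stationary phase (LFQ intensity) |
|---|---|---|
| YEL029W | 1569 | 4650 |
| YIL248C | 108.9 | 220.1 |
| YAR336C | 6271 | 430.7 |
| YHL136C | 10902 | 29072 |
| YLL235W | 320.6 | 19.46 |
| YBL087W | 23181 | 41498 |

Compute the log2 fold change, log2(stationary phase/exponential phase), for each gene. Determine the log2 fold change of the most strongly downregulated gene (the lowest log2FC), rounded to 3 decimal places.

-4.042

log2(4650/1569) = 1.567  (YEL029W)
log2(220.1/108.9) = 1.015  (YIL248C)
log2(430.7/6271) = -3.864  (YAR336C)
log2(29072/10902) = 1.415  (YHL136C)
log2(19.46/320.6) = -4.042  (YLL235W)
log2(41498/23181) = 0.840  (YBL087W)
YLL235W is most strongly downregulated.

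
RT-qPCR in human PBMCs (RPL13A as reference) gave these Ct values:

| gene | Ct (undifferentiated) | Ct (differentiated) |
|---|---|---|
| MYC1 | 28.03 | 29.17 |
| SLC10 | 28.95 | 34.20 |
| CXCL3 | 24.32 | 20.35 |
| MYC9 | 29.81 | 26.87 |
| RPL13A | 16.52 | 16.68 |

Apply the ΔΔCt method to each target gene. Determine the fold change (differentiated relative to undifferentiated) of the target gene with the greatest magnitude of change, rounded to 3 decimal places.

0.029

MYC1: ΔΔCt = (29.17−16.68) − (28.03−16.52) = 12.49 − 11.51 = 0.98; fold change = 2^-0.98 = 0.507
SLC10: ΔΔCt = (34.20−16.68) − (28.95−16.52) = 17.52 − 12.43 = 5.09; fold change = 2^-5.09 = 0.029
CXCL3: ΔΔCt = (20.35−16.68) − (24.32−16.52) = 3.67 − 7.80 = -4.13; fold change = 2^4.13 = 17.509
MYC9: ΔΔCt = (26.87−16.68) − (29.81−16.52) = 10.19 − 13.29 = -3.10; fold change = 2^3.10 = 8.574
SLC10 has the largest |ΔΔCt| = 5.09.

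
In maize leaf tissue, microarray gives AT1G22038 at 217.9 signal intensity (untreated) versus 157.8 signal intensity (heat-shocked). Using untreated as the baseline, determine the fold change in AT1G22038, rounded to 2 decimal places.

0.72

Fold change = 157.8 / 217.9 = 0.724
AT1G22038 is downregulated.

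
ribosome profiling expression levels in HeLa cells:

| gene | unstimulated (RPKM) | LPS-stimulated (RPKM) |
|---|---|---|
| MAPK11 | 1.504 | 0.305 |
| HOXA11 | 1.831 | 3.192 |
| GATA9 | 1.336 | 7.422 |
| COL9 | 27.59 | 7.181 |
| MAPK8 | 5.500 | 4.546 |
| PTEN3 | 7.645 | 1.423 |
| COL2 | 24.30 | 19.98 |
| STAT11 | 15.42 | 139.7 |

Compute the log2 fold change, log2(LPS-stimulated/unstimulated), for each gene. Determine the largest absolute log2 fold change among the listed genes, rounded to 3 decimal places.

3.179

log2(0.305/1.504) = -2.302  (MAPK11)
log2(3.192/1.831) = 0.802  (HOXA11)
log2(7.422/1.336) = 2.474  (GATA9)
log2(7.181/27.59) = -1.942  (COL9)
log2(4.546/5.500) = -0.275  (MAPK8)
log2(1.423/7.645) = -2.426  (PTEN3)
log2(19.98/24.30) = -0.282  (COL2)
log2(139.7/15.42) = 3.179  (STAT11)
The largest magnitude belongs to STAT11.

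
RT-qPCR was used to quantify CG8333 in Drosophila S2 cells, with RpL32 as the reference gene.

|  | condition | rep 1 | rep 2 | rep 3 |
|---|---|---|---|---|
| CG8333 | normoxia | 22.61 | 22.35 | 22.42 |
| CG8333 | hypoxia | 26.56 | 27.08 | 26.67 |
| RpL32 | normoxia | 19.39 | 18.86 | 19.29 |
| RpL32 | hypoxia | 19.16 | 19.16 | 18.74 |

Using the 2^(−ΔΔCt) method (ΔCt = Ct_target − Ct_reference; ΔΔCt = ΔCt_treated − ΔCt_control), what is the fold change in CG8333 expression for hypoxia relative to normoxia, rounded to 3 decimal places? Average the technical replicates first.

Mean Ct: CG8333 normoxia 22.460; CG8333 hypoxia 26.770; RpL32 normoxia 19.180; RpL32 hypoxia 19.020
ΔCt(normoxia) = 22.460 − 19.180 = 3.280
ΔCt(hypoxia) = 26.770 − 19.020 = 7.750
ΔΔCt = 7.750 − 3.280 = 4.470
Fold change = 2^(−4.470) = 0.0451

0.045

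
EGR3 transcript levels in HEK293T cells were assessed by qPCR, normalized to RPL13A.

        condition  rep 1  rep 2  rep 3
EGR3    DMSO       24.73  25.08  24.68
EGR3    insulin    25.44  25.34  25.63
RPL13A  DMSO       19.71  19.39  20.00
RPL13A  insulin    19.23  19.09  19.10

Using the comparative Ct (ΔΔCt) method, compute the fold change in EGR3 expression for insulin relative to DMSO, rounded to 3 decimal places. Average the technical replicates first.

Mean Ct: EGR3 DMSO 24.830; EGR3 insulin 25.470; RPL13A DMSO 19.700; RPL13A insulin 19.140
ΔCt(DMSO) = 24.830 − 19.700 = 5.130
ΔCt(insulin) = 25.470 − 19.140 = 6.330
ΔΔCt = 6.330 − 5.130 = 1.200
Fold change = 2^(−1.200) = 0.4353

0.435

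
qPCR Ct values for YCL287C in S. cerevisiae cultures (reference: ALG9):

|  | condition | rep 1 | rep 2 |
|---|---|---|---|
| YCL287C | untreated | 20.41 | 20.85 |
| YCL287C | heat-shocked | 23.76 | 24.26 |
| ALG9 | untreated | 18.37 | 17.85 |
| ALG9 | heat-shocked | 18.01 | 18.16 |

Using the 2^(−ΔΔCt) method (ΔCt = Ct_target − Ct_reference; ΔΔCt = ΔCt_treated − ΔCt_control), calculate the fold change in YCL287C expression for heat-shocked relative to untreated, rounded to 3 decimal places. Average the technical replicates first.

0.094

Mean Ct: YCL287C untreated 20.630; YCL287C heat-shocked 24.010; ALG9 untreated 18.110; ALG9 heat-shocked 18.085
ΔCt(untreated) = 20.630 − 18.110 = 2.520
ΔCt(heat-shocked) = 24.010 − 18.085 = 5.925
ΔΔCt = 5.925 − 2.520 = 3.405
Fold change = 2^(−3.405) = 0.0944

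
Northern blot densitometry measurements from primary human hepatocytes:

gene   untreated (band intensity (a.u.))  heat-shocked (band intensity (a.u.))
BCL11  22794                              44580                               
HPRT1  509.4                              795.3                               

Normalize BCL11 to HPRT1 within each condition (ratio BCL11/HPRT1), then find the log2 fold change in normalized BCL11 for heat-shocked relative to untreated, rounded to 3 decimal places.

0.325

BCL11/HPRT1 (untreated) = 22794 / 509.4 = 44.747
BCL11/HPRT1 (heat-shocked) = 44580 / 795.3 = 56.054
Fold change = 56.054 / 44.747 = 1.2527
log2(1.2527) = 0.3250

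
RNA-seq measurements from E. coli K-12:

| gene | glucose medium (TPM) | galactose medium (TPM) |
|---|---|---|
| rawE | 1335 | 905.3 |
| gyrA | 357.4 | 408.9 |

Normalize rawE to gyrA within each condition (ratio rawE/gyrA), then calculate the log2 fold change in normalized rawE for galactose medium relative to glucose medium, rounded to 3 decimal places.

-0.755

rawE/gyrA (glucose medium) = 1335 / 357.4 = 3.7353
rawE/gyrA (galactose medium) = 905.3 / 408.9 = 2.214
Fold change = 2.214 / 3.7353 = 0.5927
log2(0.5927) = -0.7546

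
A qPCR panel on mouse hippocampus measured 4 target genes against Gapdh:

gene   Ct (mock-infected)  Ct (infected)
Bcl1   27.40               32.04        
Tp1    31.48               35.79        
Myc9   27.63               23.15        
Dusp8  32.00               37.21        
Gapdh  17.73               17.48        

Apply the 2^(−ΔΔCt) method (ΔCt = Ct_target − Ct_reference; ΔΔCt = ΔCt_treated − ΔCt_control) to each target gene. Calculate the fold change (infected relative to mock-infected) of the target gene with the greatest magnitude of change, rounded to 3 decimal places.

Bcl1: ΔΔCt = (32.04−17.48) − (27.40−17.73) = 14.56 − 9.67 = 4.89; fold change = 2^-4.89 = 0.034
Tp1: ΔΔCt = (35.79−17.48) − (31.48−17.73) = 18.31 − 13.75 = 4.56; fold change = 2^-4.56 = 0.042
Myc9: ΔΔCt = (23.15−17.48) − (27.63−17.73) = 5.67 − 9.90 = -4.23; fold change = 2^4.23 = 18.765
Dusp8: ΔΔCt = (37.21−17.48) − (32.00−17.73) = 19.73 − 14.27 = 5.46; fold change = 2^-5.46 = 0.023
Dusp8 has the largest |ΔΔCt| = 5.46.

0.023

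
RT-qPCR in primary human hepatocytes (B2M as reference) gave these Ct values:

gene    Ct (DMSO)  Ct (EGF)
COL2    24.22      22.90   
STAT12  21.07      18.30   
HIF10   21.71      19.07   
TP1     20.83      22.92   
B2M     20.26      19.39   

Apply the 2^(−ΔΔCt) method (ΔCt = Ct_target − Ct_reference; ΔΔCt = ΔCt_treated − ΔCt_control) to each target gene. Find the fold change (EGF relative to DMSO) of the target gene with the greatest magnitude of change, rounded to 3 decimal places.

COL2: ΔΔCt = (22.90−19.39) − (24.22−20.26) = 3.51 − 3.96 = -0.45; fold change = 2^0.45 = 1.366
STAT12: ΔΔCt = (18.30−19.39) − (21.07−20.26) = -1.09 − 0.81 = -1.90; fold change = 2^1.90 = 3.732
HIF10: ΔΔCt = (19.07−19.39) − (21.71−20.26) = -0.32 − 1.45 = -1.77; fold change = 2^1.77 = 3.411
TP1: ΔΔCt = (22.92−19.39) − (20.83−20.26) = 3.53 − 0.57 = 2.96; fold change = 2^-2.96 = 0.129
TP1 has the largest |ΔΔCt| = 2.96.

0.129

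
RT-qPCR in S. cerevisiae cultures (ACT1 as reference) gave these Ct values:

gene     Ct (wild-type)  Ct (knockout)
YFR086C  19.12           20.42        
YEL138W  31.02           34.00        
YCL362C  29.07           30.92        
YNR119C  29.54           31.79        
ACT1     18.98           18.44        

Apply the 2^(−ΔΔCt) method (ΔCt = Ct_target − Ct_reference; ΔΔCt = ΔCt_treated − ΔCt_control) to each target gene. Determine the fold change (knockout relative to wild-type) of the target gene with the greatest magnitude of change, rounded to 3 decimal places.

YFR086C: ΔΔCt = (20.42−18.44) − (19.12−18.98) = 1.98 − 0.14 = 1.84; fold change = 2^-1.84 = 0.279
YEL138W: ΔΔCt = (34.00−18.44) − (31.02−18.98) = 15.56 − 12.04 = 3.52; fold change = 2^-3.52 = 0.087
YCL362C: ΔΔCt = (30.92−18.44) − (29.07−18.98) = 12.48 − 10.09 = 2.39; fold change = 2^-2.39 = 0.191
YNR119C: ΔΔCt = (31.79−18.44) − (29.54−18.98) = 13.35 − 10.56 = 2.79; fold change = 2^-2.79 = 0.145
YEL138W has the largest |ΔΔCt| = 3.52.

0.087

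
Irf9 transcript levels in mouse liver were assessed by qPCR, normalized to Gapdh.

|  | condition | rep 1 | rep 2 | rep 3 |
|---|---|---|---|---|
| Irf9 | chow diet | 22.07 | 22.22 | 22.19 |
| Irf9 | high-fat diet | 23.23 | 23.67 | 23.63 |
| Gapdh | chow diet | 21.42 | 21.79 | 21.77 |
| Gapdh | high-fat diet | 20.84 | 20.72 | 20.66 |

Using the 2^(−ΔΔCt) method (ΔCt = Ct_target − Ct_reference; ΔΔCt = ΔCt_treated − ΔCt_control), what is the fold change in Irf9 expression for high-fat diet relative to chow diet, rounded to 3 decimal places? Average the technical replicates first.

0.207

Mean Ct: Irf9 chow diet 22.160; Irf9 high-fat diet 23.510; Gapdh chow diet 21.660; Gapdh high-fat diet 20.740
ΔCt(chow diet) = 22.160 − 21.660 = 0.500
ΔCt(high-fat diet) = 23.510 − 20.740 = 2.770
ΔΔCt = 2.770 − 0.500 = 2.270
Fold change = 2^(−2.270) = 0.2073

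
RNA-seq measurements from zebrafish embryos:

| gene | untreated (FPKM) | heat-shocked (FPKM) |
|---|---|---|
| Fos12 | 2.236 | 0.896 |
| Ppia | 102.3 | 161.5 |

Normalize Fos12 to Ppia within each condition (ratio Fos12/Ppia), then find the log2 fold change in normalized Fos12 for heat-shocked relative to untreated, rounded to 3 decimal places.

-1.978

Fos12/Ppia (untreated) = 2.236 / 102.3 = 0.021857
Fos12/Ppia (heat-shocked) = 0.896 / 161.5 = 0.005548
Fold change = 0.005548 / 0.021857 = 0.2538
log2(0.2538) = -1.9781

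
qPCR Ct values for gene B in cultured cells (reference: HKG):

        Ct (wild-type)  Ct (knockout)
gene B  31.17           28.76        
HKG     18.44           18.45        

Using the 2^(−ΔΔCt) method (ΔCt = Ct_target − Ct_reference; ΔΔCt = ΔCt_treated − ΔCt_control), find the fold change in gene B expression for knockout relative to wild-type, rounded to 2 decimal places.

ΔCt(wild-type) = 31.170 − 18.440 = 12.730
ΔCt(knockout) = 28.760 − 18.450 = 10.310
ΔΔCt = 10.310 − 12.730 = -2.420
Fold change = 2^(−(-2.420)) = 2^2.420 = 5.352

5.35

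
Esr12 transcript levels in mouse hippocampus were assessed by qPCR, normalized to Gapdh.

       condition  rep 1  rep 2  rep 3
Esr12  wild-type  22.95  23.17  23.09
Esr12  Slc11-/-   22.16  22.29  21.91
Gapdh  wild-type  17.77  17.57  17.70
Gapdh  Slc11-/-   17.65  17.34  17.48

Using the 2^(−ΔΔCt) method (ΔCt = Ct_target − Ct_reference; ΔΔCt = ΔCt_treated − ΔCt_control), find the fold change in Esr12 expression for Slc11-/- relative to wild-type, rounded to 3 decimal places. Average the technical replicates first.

1.693

Mean Ct: Esr12 wild-type 23.070; Esr12 Slc11-/- 22.120; Gapdh wild-type 17.680; Gapdh Slc11-/- 17.490
ΔCt(wild-type) = 23.070 − 17.680 = 5.390
ΔCt(Slc11-/-) = 22.120 − 17.490 = 4.630
ΔΔCt = 4.630 − 5.390 = -0.760
Fold change = 2^(−(-0.760)) = 2^0.760 = 1.6935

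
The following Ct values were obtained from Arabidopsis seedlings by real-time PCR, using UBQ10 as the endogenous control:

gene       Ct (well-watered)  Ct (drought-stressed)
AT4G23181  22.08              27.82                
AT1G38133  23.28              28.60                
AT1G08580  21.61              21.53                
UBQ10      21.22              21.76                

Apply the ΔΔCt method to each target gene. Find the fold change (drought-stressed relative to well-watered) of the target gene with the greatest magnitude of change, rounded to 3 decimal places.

AT4G23181: ΔΔCt = (27.82−21.76) − (22.08−21.22) = 6.06 − 0.86 = 5.20; fold change = 2^-5.20 = 0.027
AT1G38133: ΔΔCt = (28.60−21.76) − (23.28−21.22) = 6.84 − 2.06 = 4.78; fold change = 2^-4.78 = 0.036
AT1G08580: ΔΔCt = (21.53−21.76) − (21.61−21.22) = -0.23 − 0.39 = -0.62; fold change = 2^0.62 = 1.537
AT4G23181 has the largest |ΔΔCt| = 5.20.

0.027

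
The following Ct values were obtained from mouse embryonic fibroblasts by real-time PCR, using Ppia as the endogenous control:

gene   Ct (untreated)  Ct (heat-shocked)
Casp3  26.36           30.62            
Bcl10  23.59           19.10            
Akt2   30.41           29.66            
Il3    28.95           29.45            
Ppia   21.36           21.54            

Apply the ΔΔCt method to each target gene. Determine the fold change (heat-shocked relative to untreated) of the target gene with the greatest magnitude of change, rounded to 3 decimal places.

Casp3: ΔΔCt = (30.62−21.54) − (26.36−21.36) = 9.08 − 5.00 = 4.08; fold change = 2^-4.08 = 0.059
Bcl10: ΔΔCt = (19.10−21.54) − (23.59−21.36) = -2.44 − 2.23 = -4.67; fold change = 2^4.67 = 25.457
Akt2: ΔΔCt = (29.66−21.54) − (30.41−21.36) = 8.12 − 9.05 = -0.93; fold change = 2^0.93 = 1.905
Il3: ΔΔCt = (29.45−21.54) − (28.95−21.36) = 7.91 − 7.59 = 0.32; fold change = 2^-0.32 = 0.801
Bcl10 has the largest |ΔΔCt| = 4.67.

25.457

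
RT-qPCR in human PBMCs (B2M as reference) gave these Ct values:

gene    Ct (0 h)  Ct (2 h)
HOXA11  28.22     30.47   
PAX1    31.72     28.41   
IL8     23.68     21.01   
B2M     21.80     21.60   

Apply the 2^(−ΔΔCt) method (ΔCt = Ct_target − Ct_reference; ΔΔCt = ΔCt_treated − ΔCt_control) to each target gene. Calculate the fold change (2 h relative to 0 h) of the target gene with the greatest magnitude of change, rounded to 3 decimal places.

8.634

HOXA11: ΔΔCt = (30.47−21.60) − (28.22−21.80) = 8.87 − 6.42 = 2.45; fold change = 2^-2.45 = 0.183
PAX1: ΔΔCt = (28.41−21.60) − (31.72−21.80) = 6.81 − 9.92 = -3.11; fold change = 2^3.11 = 8.634
IL8: ΔΔCt = (21.01−21.60) − (23.68−21.80) = -0.59 − 1.88 = -2.47; fold change = 2^2.47 = 5.540
PAX1 has the largest |ΔΔCt| = 3.11.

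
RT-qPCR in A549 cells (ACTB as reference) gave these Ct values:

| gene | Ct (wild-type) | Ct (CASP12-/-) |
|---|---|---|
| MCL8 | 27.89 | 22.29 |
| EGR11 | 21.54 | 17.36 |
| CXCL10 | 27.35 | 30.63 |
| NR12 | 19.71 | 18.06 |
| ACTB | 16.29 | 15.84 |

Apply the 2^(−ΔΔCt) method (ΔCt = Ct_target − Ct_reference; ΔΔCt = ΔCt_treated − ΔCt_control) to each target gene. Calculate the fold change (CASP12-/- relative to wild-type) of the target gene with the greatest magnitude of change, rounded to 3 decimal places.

35.506

MCL8: ΔΔCt = (22.29−15.84) − (27.89−16.29) = 6.45 − 11.60 = -5.15; fold change = 2^5.15 = 35.506
EGR11: ΔΔCt = (17.36−15.84) − (21.54−16.29) = 1.52 − 5.25 = -3.73; fold change = 2^3.73 = 13.269
CXCL10: ΔΔCt = (30.63−15.84) − (27.35−16.29) = 14.79 − 11.06 = 3.73; fold change = 2^-3.73 = 0.075
NR12: ΔΔCt = (18.06−15.84) − (19.71−16.29) = 2.22 − 3.42 = -1.20; fold change = 2^1.20 = 2.297
MCL8 has the largest |ΔΔCt| = 5.15.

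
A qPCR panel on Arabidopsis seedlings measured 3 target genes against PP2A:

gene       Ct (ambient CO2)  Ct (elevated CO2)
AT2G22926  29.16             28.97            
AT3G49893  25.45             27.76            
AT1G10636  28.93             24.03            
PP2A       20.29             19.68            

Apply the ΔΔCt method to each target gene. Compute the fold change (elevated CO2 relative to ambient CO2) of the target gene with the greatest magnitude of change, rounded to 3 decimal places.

19.562

AT2G22926: ΔΔCt = (28.97−19.68) − (29.16−20.29) = 9.29 − 8.87 = 0.42; fold change = 2^-0.42 = 0.747
AT3G49893: ΔΔCt = (27.76−19.68) − (25.45−20.29) = 8.08 − 5.16 = 2.92; fold change = 2^-2.92 = 0.132
AT1G10636: ΔΔCt = (24.03−19.68) − (28.93−20.29) = 4.35 − 8.64 = -4.29; fold change = 2^4.29 = 19.562
AT1G10636 has the largest |ΔΔCt| = 4.29.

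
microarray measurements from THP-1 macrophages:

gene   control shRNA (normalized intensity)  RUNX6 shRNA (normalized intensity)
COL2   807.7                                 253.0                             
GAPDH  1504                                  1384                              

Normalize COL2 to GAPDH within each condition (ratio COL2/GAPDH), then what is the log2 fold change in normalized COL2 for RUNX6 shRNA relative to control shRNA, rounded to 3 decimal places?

-1.555

COL2/GAPDH (control shRNA) = 807.7 / 1504 = 0.53703
COL2/GAPDH (RUNX6 shRNA) = 253.0 / 1384 = 0.1828
Fold change = 0.1828 / 0.53703 = 0.3404
log2(0.3404) = -1.5547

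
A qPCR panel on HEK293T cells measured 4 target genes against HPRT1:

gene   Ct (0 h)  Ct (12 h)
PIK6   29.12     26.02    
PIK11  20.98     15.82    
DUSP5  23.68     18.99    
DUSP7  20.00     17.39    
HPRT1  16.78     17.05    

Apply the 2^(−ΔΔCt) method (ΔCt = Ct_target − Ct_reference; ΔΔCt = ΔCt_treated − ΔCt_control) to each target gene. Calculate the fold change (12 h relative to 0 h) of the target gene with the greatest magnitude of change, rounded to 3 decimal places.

43.111

PIK6: ΔΔCt = (26.02−17.05) − (29.12−16.78) = 8.97 − 12.34 = -3.37; fold change = 2^3.37 = 10.339
PIK11: ΔΔCt = (15.82−17.05) − (20.98−16.78) = -1.23 − 4.20 = -5.43; fold change = 2^5.43 = 43.111
DUSP5: ΔΔCt = (18.99−17.05) − (23.68−16.78) = 1.94 − 6.90 = -4.96; fold change = 2^4.96 = 31.125
DUSP7: ΔΔCt = (17.39−17.05) − (20.00−16.78) = 0.34 − 3.22 = -2.88; fold change = 2^2.88 = 7.362
PIK11 has the largest |ΔΔCt| = 5.43.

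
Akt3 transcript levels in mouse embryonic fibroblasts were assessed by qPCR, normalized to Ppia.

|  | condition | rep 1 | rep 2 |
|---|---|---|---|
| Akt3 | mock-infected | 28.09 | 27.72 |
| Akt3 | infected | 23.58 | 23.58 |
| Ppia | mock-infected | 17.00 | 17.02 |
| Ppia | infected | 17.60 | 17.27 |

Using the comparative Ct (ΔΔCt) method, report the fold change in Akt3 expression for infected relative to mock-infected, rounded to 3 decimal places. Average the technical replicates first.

Mean Ct: Akt3 mock-infected 27.905; Akt3 infected 23.580; Ppia mock-infected 17.010; Ppia infected 17.435
ΔCt(mock-infected) = 27.905 − 17.010 = 10.895
ΔCt(infected) = 23.580 − 17.435 = 6.145
ΔΔCt = 6.145 − 10.895 = -4.750
Fold change = 2^(−(-4.750)) = 2^4.750 = 26.9087

26.909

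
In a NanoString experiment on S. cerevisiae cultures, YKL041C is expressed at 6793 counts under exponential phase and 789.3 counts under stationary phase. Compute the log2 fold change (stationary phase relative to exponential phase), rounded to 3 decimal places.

Fold change = 789.3 / 6793 = 0.1162
log2(0.1162) = -3.1054

-3.105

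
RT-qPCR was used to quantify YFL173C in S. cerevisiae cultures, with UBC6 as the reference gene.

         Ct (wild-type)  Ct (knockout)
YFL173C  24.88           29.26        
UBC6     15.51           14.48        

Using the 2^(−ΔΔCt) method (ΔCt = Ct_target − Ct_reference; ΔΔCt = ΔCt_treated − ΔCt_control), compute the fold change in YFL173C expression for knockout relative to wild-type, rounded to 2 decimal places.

ΔCt(wild-type) = 24.880 − 15.510 = 9.370
ΔCt(knockout) = 29.260 − 14.480 = 14.780
ΔΔCt = 14.780 − 9.370 = 5.410
Fold change = 2^(−5.410) = 0.024

0.02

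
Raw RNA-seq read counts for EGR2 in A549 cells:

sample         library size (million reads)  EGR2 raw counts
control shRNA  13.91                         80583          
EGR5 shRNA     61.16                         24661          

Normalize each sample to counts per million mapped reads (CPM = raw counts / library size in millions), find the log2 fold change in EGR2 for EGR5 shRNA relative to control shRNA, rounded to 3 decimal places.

-3.845

CPM(control shRNA) = 80583 / 13.91 = 5793.1704
CPM(EGR5 shRNA) = 24661 / 61.16 = 403.2211
Fold change = 403.2211 / 5793.1704 = 0.06960
log2(0.06960) = -3.8447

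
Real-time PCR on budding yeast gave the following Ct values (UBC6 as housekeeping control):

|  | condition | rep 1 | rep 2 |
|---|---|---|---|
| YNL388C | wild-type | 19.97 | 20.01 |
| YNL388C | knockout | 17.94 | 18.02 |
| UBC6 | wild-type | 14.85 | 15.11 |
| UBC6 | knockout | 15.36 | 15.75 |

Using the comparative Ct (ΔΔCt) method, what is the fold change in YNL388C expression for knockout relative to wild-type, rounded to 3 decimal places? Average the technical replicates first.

6.000

Mean Ct: YNL388C wild-type 19.990; YNL388C knockout 17.980; UBC6 wild-type 14.980; UBC6 knockout 15.555
ΔCt(wild-type) = 19.990 − 14.980 = 5.010
ΔCt(knockout) = 17.980 − 15.555 = 2.425
ΔΔCt = 2.425 − 5.010 = -2.585
Fold change = 2^(−(-2.585)) = 2^2.585 = 6.0002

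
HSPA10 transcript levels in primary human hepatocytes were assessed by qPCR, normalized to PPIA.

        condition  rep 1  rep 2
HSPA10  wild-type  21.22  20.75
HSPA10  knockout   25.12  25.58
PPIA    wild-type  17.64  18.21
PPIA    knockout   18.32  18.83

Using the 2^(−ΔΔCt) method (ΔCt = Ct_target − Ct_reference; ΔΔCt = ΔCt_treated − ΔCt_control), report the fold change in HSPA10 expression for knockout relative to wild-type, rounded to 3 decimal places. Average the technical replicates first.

0.076

Mean Ct: HSPA10 wild-type 20.985; HSPA10 knockout 25.350; PPIA wild-type 17.925; PPIA knockout 18.575
ΔCt(wild-type) = 20.985 − 17.925 = 3.060
ΔCt(knockout) = 25.350 − 18.575 = 6.775
ΔΔCt = 6.775 − 3.060 = 3.715
Fold change = 2^(−3.715) = 0.0762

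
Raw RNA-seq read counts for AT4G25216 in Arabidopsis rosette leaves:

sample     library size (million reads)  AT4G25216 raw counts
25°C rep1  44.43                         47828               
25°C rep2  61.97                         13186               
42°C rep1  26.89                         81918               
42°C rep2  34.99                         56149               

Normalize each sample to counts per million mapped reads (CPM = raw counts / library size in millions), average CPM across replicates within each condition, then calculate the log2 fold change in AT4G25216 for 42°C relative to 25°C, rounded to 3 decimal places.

1.851

CPM(25°C rep1) = 47828 / 44.43 = 1076.4799
CPM(25°C rep2) = 13186 / 61.97 = 212.7804
CPM(42°C rep1) = 81918 / 26.89 = 3046.4113
CPM(42°C rep2) = 56149 / 34.99 = 1604.7156
mean CPM(25°C) = 644.6301; mean CPM(42°C) = 2325.5635
Fold change = 2325.5635 / 644.6301 = 3.60759
log2(3.60759) = 1.8510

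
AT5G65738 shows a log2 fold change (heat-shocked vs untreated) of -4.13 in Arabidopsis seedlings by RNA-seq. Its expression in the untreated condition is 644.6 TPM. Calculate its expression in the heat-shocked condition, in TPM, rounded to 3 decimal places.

36.816

Fold change = 2^(-4.13) = 0.0571
heat-shocked expression = 644.6 × 0.0571 = 36.816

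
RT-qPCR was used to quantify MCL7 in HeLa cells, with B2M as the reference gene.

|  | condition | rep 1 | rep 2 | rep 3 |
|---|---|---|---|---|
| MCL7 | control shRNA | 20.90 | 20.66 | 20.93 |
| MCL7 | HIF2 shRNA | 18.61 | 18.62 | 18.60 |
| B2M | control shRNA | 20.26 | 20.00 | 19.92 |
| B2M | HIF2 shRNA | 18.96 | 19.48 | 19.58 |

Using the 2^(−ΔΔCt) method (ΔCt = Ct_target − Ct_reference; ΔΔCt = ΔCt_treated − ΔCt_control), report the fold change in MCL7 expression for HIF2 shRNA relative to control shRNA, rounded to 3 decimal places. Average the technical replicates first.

Mean Ct: MCL7 control shRNA 20.830; MCL7 HIF2 shRNA 18.610; B2M control shRNA 20.060; B2M HIF2 shRNA 19.340
ΔCt(control shRNA) = 20.830 − 20.060 = 0.770
ΔCt(HIF2 shRNA) = 18.610 − 19.340 = -0.730
ΔΔCt = -0.730 − 0.770 = -1.500
Fold change = 2^(−(-1.500)) = 2^1.500 = 2.8284

2.828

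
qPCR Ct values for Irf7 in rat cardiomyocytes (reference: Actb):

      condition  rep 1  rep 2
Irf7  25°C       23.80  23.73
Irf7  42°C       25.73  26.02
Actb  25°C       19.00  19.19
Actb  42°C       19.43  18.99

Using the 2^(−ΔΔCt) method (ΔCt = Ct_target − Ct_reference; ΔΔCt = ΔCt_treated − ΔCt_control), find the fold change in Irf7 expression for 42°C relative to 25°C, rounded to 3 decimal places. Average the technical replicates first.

Mean Ct: Irf7 25°C 23.765; Irf7 42°C 25.875; Actb 25°C 19.095; Actb 42°C 19.210
ΔCt(25°C) = 23.765 − 19.095 = 4.670
ΔCt(42°C) = 25.875 − 19.210 = 6.665
ΔΔCt = 6.665 − 4.670 = 1.995
Fold change = 2^(−1.995) = 0.2509

0.251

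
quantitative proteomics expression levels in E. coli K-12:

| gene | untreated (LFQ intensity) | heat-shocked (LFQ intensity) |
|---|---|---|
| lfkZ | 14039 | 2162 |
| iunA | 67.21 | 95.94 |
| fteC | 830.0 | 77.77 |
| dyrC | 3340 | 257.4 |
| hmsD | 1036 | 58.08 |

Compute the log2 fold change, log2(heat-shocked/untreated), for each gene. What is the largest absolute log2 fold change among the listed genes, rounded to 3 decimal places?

log2(2162/14039) = -2.699  (lfkZ)
log2(95.94/67.21) = 0.513  (iunA)
log2(77.77/830.0) = -3.416  (fteC)
log2(257.4/3340) = -3.698  (dyrC)
log2(58.08/1036) = -4.157  (hmsD)
The largest magnitude belongs to hmsD.

4.157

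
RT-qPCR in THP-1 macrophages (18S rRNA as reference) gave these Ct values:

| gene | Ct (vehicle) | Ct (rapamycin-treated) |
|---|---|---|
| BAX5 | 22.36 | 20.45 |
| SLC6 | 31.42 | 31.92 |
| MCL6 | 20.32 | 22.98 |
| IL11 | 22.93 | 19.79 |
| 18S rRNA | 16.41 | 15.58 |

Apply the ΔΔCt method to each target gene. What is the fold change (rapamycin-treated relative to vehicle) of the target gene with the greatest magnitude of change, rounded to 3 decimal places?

BAX5: ΔΔCt = (20.45−15.58) − (22.36−16.41) = 4.87 − 5.95 = -1.08; fold change = 2^1.08 = 2.114
SLC6: ΔΔCt = (31.92−15.58) − (31.42−16.41) = 16.34 − 15.01 = 1.33; fold change = 2^-1.33 = 0.398
MCL6: ΔΔCt = (22.98−15.58) − (20.32−16.41) = 7.40 − 3.91 = 3.49; fold change = 2^-3.49 = 0.089
IL11: ΔΔCt = (19.79−15.58) − (22.93−16.41) = 4.21 − 6.52 = -2.31; fold change = 2^2.31 = 4.959
MCL6 has the largest |ΔΔCt| = 3.49.

0.089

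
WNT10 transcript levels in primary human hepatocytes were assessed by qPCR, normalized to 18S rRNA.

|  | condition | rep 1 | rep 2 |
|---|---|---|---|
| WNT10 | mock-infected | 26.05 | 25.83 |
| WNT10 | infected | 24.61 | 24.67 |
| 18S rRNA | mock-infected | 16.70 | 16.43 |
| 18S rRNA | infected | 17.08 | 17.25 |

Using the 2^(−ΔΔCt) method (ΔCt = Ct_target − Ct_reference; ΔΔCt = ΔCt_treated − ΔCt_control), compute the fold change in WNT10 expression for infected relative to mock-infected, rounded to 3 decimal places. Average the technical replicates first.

Mean Ct: WNT10 mock-infected 25.940; WNT10 infected 24.640; 18S rRNA mock-infected 16.565; 18S rRNA infected 17.165
ΔCt(mock-infected) = 25.940 − 16.565 = 9.375
ΔCt(infected) = 24.640 − 17.165 = 7.475
ΔΔCt = 7.475 − 9.375 = -1.900
Fold change = 2^(−(-1.900)) = 2^1.900 = 3.7321

3.732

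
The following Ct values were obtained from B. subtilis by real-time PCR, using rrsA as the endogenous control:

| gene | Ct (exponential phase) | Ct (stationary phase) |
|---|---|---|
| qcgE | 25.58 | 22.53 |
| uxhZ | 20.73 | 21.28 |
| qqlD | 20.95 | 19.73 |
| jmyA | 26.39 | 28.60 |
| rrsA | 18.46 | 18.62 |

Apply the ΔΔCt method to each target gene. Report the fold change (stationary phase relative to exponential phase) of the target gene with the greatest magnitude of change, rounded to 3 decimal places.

qcgE: ΔΔCt = (22.53−18.62) − (25.58−18.46) = 3.91 − 7.12 = -3.21; fold change = 2^3.21 = 9.254
uxhZ: ΔΔCt = (21.28−18.62) − (20.73−18.46) = 2.66 − 2.27 = 0.39; fold change = 2^-0.39 = 0.763
qqlD: ΔΔCt = (19.73−18.62) − (20.95−18.46) = 1.11 − 2.49 = -1.38; fold change = 2^1.38 = 2.603
jmyA: ΔΔCt = (28.60−18.62) − (26.39−18.46) = 9.98 − 7.93 = 2.05; fold change = 2^-2.05 = 0.241
qcgE has the largest |ΔΔCt| = 3.21.

9.254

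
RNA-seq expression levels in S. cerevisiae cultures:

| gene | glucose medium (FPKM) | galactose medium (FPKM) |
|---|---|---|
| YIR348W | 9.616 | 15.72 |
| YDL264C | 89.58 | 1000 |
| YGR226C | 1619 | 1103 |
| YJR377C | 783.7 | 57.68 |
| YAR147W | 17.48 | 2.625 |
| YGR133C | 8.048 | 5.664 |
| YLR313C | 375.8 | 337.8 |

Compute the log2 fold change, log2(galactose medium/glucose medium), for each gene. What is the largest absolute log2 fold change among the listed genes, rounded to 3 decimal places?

3.764

log2(15.72/9.616) = 0.709  (YIR348W)
log2(1000/89.58) = 3.481  (YDL264C)
log2(1103/1619) = -0.554  (YGR226C)
log2(57.68/783.7) = -3.764  (YJR377C)
log2(2.625/17.48) = -2.735  (YAR147W)
log2(5.664/8.048) = -0.507  (YGR133C)
log2(337.8/375.8) = -0.154  (YLR313C)
The largest magnitude belongs to YJR377C.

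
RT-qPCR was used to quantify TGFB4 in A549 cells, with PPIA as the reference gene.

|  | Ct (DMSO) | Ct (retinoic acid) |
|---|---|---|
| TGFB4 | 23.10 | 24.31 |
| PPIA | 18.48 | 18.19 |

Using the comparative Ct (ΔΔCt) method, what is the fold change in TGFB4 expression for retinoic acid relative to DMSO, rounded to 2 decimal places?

ΔCt(DMSO) = 23.100 − 18.480 = 4.620
ΔCt(retinoic acid) = 24.310 − 18.190 = 6.120
ΔΔCt = 6.120 − 4.620 = 1.500
Fold change = 2^(−1.500) = 0.354

0.35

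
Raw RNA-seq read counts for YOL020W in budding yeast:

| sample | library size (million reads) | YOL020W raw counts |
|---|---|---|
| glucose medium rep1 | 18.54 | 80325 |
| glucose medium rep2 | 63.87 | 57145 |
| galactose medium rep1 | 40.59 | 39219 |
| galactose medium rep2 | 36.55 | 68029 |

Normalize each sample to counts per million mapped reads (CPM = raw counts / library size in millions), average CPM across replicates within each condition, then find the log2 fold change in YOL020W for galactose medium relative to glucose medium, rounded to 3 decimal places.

-0.887

CPM(glucose medium rep1) = 80325 / 18.54 = 4332.5243
CPM(glucose medium rep2) = 57145 / 63.87 = 894.7080
CPM(galactose medium rep1) = 39219 / 40.59 = 966.2232
CPM(galactose medium rep2) = 68029 / 36.55 = 1861.2585
mean CPM(glucose medium) = 2613.6161; mean CPM(galactose medium) = 1413.7409
Fold change = 1413.7409 / 2613.6161 = 0.54091
log2(0.54091) = -0.8865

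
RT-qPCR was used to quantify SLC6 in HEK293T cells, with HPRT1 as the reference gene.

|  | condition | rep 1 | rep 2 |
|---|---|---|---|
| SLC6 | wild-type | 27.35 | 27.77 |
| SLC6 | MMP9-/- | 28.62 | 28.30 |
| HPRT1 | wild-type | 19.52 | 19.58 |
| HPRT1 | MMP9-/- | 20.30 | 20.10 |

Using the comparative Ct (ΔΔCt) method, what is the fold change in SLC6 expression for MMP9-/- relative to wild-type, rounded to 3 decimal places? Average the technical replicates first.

0.841

Mean Ct: SLC6 wild-type 27.560; SLC6 MMP9-/- 28.460; HPRT1 wild-type 19.550; HPRT1 MMP9-/- 20.200
ΔCt(wild-type) = 27.560 − 19.550 = 8.010
ΔCt(MMP9-/-) = 28.460 − 20.200 = 8.260
ΔΔCt = 8.260 − 8.010 = 0.250
Fold change = 2^(−0.250) = 0.8409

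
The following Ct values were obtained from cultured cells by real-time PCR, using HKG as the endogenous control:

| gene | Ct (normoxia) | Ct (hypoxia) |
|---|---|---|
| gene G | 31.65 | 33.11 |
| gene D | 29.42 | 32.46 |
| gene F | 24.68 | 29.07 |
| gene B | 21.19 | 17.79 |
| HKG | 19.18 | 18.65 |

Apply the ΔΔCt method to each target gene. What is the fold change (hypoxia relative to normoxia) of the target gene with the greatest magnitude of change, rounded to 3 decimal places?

gene G: ΔΔCt = (33.11−18.65) − (31.65−19.18) = 14.46 − 12.47 = 1.99; fold change = 2^-1.99 = 0.252
gene D: ΔΔCt = (32.46−18.65) − (29.42−19.18) = 13.81 − 10.24 = 3.57; fold change = 2^-3.57 = 0.084
gene F: ΔΔCt = (29.07−18.65) − (24.68−19.18) = 10.42 − 5.50 = 4.92; fold change = 2^-4.92 = 0.033
gene B: ΔΔCt = (17.79−18.65) − (21.19−19.18) = -0.86 − 2.01 = -2.87; fold change = 2^2.87 = 7.311
gene F has the largest |ΔΔCt| = 4.92.

0.033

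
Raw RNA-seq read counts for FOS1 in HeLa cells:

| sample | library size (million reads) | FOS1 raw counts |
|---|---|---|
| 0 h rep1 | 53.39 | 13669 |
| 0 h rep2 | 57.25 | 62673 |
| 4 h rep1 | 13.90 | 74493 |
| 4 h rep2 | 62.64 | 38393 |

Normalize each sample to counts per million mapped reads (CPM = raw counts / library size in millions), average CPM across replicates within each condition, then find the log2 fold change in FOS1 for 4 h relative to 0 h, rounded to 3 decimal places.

2.144

CPM(0 h rep1) = 13669 / 53.39 = 256.0217
CPM(0 h rep2) = 62673 / 57.25 = 1094.7249
CPM(4 h rep1) = 74493 / 13.90 = 5359.2086
CPM(4 h rep2) = 38393 / 62.64 = 612.9151
mean CPM(0 h) = 675.3733; mean CPM(4 h) = 2986.0619
Fold change = 2986.0619 / 675.3733 = 4.42135
log2(4.42135) = 2.1445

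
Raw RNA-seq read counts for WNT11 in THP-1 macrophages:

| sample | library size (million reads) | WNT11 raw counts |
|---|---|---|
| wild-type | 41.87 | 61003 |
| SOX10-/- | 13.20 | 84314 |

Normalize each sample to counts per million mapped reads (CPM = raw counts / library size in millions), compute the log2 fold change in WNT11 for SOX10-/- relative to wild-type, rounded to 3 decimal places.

CPM(wild-type) = 61003 / 41.87 = 1456.9620
CPM(SOX10-/-) = 84314 / 13.20 = 6387.4242
Fold change = 6387.4242 / 1456.9620 = 4.38407
log2(4.38407) = 2.1323

2.132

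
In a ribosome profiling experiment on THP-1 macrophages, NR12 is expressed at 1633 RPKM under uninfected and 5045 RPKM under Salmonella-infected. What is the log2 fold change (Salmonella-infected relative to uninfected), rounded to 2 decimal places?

1.63

Fold change = 5045 / 1633 = 3.0894
log2(3.0894) = 1.627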